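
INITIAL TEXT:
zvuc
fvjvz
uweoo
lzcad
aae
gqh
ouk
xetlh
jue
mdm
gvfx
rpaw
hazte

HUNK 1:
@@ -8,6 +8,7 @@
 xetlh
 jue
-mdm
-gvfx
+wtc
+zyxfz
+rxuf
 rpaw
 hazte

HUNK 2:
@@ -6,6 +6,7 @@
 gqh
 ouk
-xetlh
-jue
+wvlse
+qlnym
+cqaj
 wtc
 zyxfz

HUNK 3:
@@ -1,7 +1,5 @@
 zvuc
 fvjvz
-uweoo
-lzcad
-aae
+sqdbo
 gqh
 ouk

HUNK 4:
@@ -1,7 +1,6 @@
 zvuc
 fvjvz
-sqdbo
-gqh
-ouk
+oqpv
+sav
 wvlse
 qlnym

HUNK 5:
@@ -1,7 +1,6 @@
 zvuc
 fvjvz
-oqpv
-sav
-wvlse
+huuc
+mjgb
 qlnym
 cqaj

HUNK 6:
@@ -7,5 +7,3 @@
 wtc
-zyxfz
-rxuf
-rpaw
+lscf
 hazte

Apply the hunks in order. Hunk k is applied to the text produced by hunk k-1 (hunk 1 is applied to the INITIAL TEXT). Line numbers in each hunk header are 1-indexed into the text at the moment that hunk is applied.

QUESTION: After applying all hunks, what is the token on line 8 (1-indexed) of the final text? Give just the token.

Hunk 1: at line 8 remove [mdm,gvfx] add [wtc,zyxfz,rxuf] -> 14 lines: zvuc fvjvz uweoo lzcad aae gqh ouk xetlh jue wtc zyxfz rxuf rpaw hazte
Hunk 2: at line 6 remove [xetlh,jue] add [wvlse,qlnym,cqaj] -> 15 lines: zvuc fvjvz uweoo lzcad aae gqh ouk wvlse qlnym cqaj wtc zyxfz rxuf rpaw hazte
Hunk 3: at line 1 remove [uweoo,lzcad,aae] add [sqdbo] -> 13 lines: zvuc fvjvz sqdbo gqh ouk wvlse qlnym cqaj wtc zyxfz rxuf rpaw hazte
Hunk 4: at line 1 remove [sqdbo,gqh,ouk] add [oqpv,sav] -> 12 lines: zvuc fvjvz oqpv sav wvlse qlnym cqaj wtc zyxfz rxuf rpaw hazte
Hunk 5: at line 1 remove [oqpv,sav,wvlse] add [huuc,mjgb] -> 11 lines: zvuc fvjvz huuc mjgb qlnym cqaj wtc zyxfz rxuf rpaw hazte
Hunk 6: at line 7 remove [zyxfz,rxuf,rpaw] add [lscf] -> 9 lines: zvuc fvjvz huuc mjgb qlnym cqaj wtc lscf hazte
Final line 8: lscf

Answer: lscf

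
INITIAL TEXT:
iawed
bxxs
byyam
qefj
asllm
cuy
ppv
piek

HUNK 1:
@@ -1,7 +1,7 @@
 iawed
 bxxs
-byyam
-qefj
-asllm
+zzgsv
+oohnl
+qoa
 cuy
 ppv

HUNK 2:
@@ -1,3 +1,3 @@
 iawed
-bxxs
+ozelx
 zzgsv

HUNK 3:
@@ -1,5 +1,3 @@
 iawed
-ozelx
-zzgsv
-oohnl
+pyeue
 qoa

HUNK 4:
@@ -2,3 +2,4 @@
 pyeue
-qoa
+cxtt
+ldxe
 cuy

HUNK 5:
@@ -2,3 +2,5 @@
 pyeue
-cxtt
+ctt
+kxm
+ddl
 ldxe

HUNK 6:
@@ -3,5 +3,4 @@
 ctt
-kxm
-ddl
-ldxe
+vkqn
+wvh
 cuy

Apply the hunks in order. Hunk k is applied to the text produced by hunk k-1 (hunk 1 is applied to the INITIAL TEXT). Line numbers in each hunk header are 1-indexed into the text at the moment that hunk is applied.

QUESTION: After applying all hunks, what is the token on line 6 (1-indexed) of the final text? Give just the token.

Answer: cuy

Derivation:
Hunk 1: at line 1 remove [byyam,qefj,asllm] add [zzgsv,oohnl,qoa] -> 8 lines: iawed bxxs zzgsv oohnl qoa cuy ppv piek
Hunk 2: at line 1 remove [bxxs] add [ozelx] -> 8 lines: iawed ozelx zzgsv oohnl qoa cuy ppv piek
Hunk 3: at line 1 remove [ozelx,zzgsv,oohnl] add [pyeue] -> 6 lines: iawed pyeue qoa cuy ppv piek
Hunk 4: at line 2 remove [qoa] add [cxtt,ldxe] -> 7 lines: iawed pyeue cxtt ldxe cuy ppv piek
Hunk 5: at line 2 remove [cxtt] add [ctt,kxm,ddl] -> 9 lines: iawed pyeue ctt kxm ddl ldxe cuy ppv piek
Hunk 6: at line 3 remove [kxm,ddl,ldxe] add [vkqn,wvh] -> 8 lines: iawed pyeue ctt vkqn wvh cuy ppv piek
Final line 6: cuy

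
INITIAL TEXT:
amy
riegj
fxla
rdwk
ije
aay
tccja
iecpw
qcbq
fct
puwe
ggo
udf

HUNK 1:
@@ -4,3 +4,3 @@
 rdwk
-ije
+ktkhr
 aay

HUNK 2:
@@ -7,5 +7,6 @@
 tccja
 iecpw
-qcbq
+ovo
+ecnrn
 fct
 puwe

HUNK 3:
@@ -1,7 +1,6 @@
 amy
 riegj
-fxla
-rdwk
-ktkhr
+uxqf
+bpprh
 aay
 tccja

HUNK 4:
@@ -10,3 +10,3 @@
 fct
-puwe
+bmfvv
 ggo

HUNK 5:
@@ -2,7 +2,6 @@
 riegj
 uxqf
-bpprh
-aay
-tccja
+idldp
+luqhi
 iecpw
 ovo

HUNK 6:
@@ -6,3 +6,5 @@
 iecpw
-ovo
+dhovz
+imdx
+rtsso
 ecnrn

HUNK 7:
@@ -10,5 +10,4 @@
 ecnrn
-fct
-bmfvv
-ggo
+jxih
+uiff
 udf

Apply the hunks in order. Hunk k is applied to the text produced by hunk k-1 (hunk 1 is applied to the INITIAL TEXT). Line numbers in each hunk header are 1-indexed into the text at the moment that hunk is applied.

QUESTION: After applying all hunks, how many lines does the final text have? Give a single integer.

Hunk 1: at line 4 remove [ije] add [ktkhr] -> 13 lines: amy riegj fxla rdwk ktkhr aay tccja iecpw qcbq fct puwe ggo udf
Hunk 2: at line 7 remove [qcbq] add [ovo,ecnrn] -> 14 lines: amy riegj fxla rdwk ktkhr aay tccja iecpw ovo ecnrn fct puwe ggo udf
Hunk 3: at line 1 remove [fxla,rdwk,ktkhr] add [uxqf,bpprh] -> 13 lines: amy riegj uxqf bpprh aay tccja iecpw ovo ecnrn fct puwe ggo udf
Hunk 4: at line 10 remove [puwe] add [bmfvv] -> 13 lines: amy riegj uxqf bpprh aay tccja iecpw ovo ecnrn fct bmfvv ggo udf
Hunk 5: at line 2 remove [bpprh,aay,tccja] add [idldp,luqhi] -> 12 lines: amy riegj uxqf idldp luqhi iecpw ovo ecnrn fct bmfvv ggo udf
Hunk 6: at line 6 remove [ovo] add [dhovz,imdx,rtsso] -> 14 lines: amy riegj uxqf idldp luqhi iecpw dhovz imdx rtsso ecnrn fct bmfvv ggo udf
Hunk 7: at line 10 remove [fct,bmfvv,ggo] add [jxih,uiff] -> 13 lines: amy riegj uxqf idldp luqhi iecpw dhovz imdx rtsso ecnrn jxih uiff udf
Final line count: 13

Answer: 13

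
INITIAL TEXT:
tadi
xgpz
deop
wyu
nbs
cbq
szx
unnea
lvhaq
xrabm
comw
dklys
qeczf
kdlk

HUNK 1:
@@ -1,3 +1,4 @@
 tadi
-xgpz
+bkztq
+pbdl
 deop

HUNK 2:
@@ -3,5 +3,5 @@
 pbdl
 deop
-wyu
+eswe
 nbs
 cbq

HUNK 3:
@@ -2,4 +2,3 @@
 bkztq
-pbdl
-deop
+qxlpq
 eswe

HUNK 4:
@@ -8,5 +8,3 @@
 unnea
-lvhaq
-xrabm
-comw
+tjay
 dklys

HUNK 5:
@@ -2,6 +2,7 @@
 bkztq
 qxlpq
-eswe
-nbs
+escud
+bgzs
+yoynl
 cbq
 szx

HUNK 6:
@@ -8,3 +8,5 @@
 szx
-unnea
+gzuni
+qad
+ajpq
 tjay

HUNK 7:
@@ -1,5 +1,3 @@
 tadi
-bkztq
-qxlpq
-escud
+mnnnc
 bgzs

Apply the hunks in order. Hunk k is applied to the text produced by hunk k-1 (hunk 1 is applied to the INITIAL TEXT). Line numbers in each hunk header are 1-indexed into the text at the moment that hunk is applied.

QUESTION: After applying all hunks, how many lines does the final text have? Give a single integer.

Answer: 13

Derivation:
Hunk 1: at line 1 remove [xgpz] add [bkztq,pbdl] -> 15 lines: tadi bkztq pbdl deop wyu nbs cbq szx unnea lvhaq xrabm comw dklys qeczf kdlk
Hunk 2: at line 3 remove [wyu] add [eswe] -> 15 lines: tadi bkztq pbdl deop eswe nbs cbq szx unnea lvhaq xrabm comw dklys qeczf kdlk
Hunk 3: at line 2 remove [pbdl,deop] add [qxlpq] -> 14 lines: tadi bkztq qxlpq eswe nbs cbq szx unnea lvhaq xrabm comw dklys qeczf kdlk
Hunk 4: at line 8 remove [lvhaq,xrabm,comw] add [tjay] -> 12 lines: tadi bkztq qxlpq eswe nbs cbq szx unnea tjay dklys qeczf kdlk
Hunk 5: at line 2 remove [eswe,nbs] add [escud,bgzs,yoynl] -> 13 lines: tadi bkztq qxlpq escud bgzs yoynl cbq szx unnea tjay dklys qeczf kdlk
Hunk 6: at line 8 remove [unnea] add [gzuni,qad,ajpq] -> 15 lines: tadi bkztq qxlpq escud bgzs yoynl cbq szx gzuni qad ajpq tjay dklys qeczf kdlk
Hunk 7: at line 1 remove [bkztq,qxlpq,escud] add [mnnnc] -> 13 lines: tadi mnnnc bgzs yoynl cbq szx gzuni qad ajpq tjay dklys qeczf kdlk
Final line count: 13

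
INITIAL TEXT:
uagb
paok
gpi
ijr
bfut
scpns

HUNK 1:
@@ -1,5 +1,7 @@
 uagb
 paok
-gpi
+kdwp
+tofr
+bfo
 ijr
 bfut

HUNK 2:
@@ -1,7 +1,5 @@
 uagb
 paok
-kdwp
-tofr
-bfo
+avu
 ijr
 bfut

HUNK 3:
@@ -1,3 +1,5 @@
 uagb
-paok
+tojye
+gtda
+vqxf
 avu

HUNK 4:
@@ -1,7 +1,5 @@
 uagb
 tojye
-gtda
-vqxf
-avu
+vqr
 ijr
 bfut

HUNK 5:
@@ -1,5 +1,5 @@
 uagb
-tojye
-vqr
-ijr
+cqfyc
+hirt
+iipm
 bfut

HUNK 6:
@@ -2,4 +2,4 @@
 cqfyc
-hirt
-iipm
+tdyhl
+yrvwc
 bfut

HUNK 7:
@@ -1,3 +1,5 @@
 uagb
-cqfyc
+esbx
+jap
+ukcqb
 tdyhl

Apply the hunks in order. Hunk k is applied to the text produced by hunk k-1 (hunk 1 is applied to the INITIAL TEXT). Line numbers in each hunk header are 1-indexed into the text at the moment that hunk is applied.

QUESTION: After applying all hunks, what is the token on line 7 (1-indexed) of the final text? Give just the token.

Answer: bfut

Derivation:
Hunk 1: at line 1 remove [gpi] add [kdwp,tofr,bfo] -> 8 lines: uagb paok kdwp tofr bfo ijr bfut scpns
Hunk 2: at line 1 remove [kdwp,tofr,bfo] add [avu] -> 6 lines: uagb paok avu ijr bfut scpns
Hunk 3: at line 1 remove [paok] add [tojye,gtda,vqxf] -> 8 lines: uagb tojye gtda vqxf avu ijr bfut scpns
Hunk 4: at line 1 remove [gtda,vqxf,avu] add [vqr] -> 6 lines: uagb tojye vqr ijr bfut scpns
Hunk 5: at line 1 remove [tojye,vqr,ijr] add [cqfyc,hirt,iipm] -> 6 lines: uagb cqfyc hirt iipm bfut scpns
Hunk 6: at line 2 remove [hirt,iipm] add [tdyhl,yrvwc] -> 6 lines: uagb cqfyc tdyhl yrvwc bfut scpns
Hunk 7: at line 1 remove [cqfyc] add [esbx,jap,ukcqb] -> 8 lines: uagb esbx jap ukcqb tdyhl yrvwc bfut scpns
Final line 7: bfut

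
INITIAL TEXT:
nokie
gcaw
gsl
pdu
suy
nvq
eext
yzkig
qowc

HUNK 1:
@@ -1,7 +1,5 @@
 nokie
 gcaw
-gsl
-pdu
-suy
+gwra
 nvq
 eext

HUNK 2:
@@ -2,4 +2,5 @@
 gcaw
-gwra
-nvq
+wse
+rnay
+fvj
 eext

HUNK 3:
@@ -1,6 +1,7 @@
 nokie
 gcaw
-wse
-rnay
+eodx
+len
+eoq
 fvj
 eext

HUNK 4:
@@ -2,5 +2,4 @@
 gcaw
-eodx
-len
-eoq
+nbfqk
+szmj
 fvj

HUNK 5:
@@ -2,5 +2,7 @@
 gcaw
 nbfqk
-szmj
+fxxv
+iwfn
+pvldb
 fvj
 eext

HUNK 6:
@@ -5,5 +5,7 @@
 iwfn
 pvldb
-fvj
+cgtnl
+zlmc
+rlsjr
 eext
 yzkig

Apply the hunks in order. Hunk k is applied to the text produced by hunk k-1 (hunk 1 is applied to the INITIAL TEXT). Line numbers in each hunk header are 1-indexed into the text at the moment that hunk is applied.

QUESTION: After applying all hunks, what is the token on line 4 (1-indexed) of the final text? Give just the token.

Hunk 1: at line 1 remove [gsl,pdu,suy] add [gwra] -> 7 lines: nokie gcaw gwra nvq eext yzkig qowc
Hunk 2: at line 2 remove [gwra,nvq] add [wse,rnay,fvj] -> 8 lines: nokie gcaw wse rnay fvj eext yzkig qowc
Hunk 3: at line 1 remove [wse,rnay] add [eodx,len,eoq] -> 9 lines: nokie gcaw eodx len eoq fvj eext yzkig qowc
Hunk 4: at line 2 remove [eodx,len,eoq] add [nbfqk,szmj] -> 8 lines: nokie gcaw nbfqk szmj fvj eext yzkig qowc
Hunk 5: at line 2 remove [szmj] add [fxxv,iwfn,pvldb] -> 10 lines: nokie gcaw nbfqk fxxv iwfn pvldb fvj eext yzkig qowc
Hunk 6: at line 5 remove [fvj] add [cgtnl,zlmc,rlsjr] -> 12 lines: nokie gcaw nbfqk fxxv iwfn pvldb cgtnl zlmc rlsjr eext yzkig qowc
Final line 4: fxxv

Answer: fxxv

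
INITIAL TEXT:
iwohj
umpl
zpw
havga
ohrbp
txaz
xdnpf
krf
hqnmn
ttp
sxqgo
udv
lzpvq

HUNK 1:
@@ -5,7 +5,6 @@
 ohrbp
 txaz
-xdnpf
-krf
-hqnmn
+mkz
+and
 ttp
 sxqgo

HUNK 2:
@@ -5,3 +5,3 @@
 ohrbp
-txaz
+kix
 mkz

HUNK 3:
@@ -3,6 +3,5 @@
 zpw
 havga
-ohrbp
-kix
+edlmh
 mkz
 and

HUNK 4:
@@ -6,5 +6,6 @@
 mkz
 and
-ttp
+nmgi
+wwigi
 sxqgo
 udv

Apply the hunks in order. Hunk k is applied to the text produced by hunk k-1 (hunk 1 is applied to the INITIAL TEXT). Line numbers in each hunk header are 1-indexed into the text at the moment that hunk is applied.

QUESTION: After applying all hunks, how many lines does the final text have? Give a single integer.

Answer: 12

Derivation:
Hunk 1: at line 5 remove [xdnpf,krf,hqnmn] add [mkz,and] -> 12 lines: iwohj umpl zpw havga ohrbp txaz mkz and ttp sxqgo udv lzpvq
Hunk 2: at line 5 remove [txaz] add [kix] -> 12 lines: iwohj umpl zpw havga ohrbp kix mkz and ttp sxqgo udv lzpvq
Hunk 3: at line 3 remove [ohrbp,kix] add [edlmh] -> 11 lines: iwohj umpl zpw havga edlmh mkz and ttp sxqgo udv lzpvq
Hunk 4: at line 6 remove [ttp] add [nmgi,wwigi] -> 12 lines: iwohj umpl zpw havga edlmh mkz and nmgi wwigi sxqgo udv lzpvq
Final line count: 12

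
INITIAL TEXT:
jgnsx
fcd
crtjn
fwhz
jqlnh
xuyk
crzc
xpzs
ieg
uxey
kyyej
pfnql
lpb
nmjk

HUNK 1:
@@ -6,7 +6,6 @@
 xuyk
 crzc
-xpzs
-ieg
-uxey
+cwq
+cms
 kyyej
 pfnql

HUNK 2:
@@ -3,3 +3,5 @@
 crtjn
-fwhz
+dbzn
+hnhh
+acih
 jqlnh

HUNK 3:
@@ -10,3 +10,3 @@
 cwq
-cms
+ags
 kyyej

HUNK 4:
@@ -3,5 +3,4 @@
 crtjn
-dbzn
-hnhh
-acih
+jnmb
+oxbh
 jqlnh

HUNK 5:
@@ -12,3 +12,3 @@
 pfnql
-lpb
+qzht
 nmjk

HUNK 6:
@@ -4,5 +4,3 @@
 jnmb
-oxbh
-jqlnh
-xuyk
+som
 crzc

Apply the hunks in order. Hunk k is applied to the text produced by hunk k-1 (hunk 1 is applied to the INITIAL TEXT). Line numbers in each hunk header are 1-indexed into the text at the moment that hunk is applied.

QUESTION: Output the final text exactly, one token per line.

Answer: jgnsx
fcd
crtjn
jnmb
som
crzc
cwq
ags
kyyej
pfnql
qzht
nmjk

Derivation:
Hunk 1: at line 6 remove [xpzs,ieg,uxey] add [cwq,cms] -> 13 lines: jgnsx fcd crtjn fwhz jqlnh xuyk crzc cwq cms kyyej pfnql lpb nmjk
Hunk 2: at line 3 remove [fwhz] add [dbzn,hnhh,acih] -> 15 lines: jgnsx fcd crtjn dbzn hnhh acih jqlnh xuyk crzc cwq cms kyyej pfnql lpb nmjk
Hunk 3: at line 10 remove [cms] add [ags] -> 15 lines: jgnsx fcd crtjn dbzn hnhh acih jqlnh xuyk crzc cwq ags kyyej pfnql lpb nmjk
Hunk 4: at line 3 remove [dbzn,hnhh,acih] add [jnmb,oxbh] -> 14 lines: jgnsx fcd crtjn jnmb oxbh jqlnh xuyk crzc cwq ags kyyej pfnql lpb nmjk
Hunk 5: at line 12 remove [lpb] add [qzht] -> 14 lines: jgnsx fcd crtjn jnmb oxbh jqlnh xuyk crzc cwq ags kyyej pfnql qzht nmjk
Hunk 6: at line 4 remove [oxbh,jqlnh,xuyk] add [som] -> 12 lines: jgnsx fcd crtjn jnmb som crzc cwq ags kyyej pfnql qzht nmjk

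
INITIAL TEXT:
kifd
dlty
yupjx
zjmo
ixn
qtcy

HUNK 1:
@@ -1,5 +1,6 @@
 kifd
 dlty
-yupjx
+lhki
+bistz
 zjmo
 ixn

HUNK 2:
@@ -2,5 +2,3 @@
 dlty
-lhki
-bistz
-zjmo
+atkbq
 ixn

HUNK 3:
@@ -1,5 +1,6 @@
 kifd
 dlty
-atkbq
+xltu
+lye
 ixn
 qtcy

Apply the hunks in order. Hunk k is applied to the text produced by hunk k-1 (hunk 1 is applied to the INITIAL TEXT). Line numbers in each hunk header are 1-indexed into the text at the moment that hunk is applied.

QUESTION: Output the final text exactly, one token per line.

Hunk 1: at line 1 remove [yupjx] add [lhki,bistz] -> 7 lines: kifd dlty lhki bistz zjmo ixn qtcy
Hunk 2: at line 2 remove [lhki,bistz,zjmo] add [atkbq] -> 5 lines: kifd dlty atkbq ixn qtcy
Hunk 3: at line 1 remove [atkbq] add [xltu,lye] -> 6 lines: kifd dlty xltu lye ixn qtcy

Answer: kifd
dlty
xltu
lye
ixn
qtcy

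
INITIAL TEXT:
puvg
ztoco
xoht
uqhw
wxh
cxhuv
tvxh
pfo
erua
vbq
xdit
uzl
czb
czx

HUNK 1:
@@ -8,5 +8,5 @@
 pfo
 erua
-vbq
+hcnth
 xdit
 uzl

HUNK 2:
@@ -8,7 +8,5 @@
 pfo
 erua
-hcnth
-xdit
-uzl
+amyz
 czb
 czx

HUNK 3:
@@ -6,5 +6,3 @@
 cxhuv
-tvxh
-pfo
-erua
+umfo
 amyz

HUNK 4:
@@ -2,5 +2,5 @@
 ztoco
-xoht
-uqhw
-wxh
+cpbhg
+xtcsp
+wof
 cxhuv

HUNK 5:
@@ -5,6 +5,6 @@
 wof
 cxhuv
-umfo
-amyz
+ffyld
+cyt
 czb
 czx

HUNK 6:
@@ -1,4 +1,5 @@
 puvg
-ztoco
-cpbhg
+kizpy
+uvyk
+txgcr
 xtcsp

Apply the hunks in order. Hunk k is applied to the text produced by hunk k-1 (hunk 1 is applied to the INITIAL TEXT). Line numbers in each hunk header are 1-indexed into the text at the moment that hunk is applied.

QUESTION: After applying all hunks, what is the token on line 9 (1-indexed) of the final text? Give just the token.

Hunk 1: at line 8 remove [vbq] add [hcnth] -> 14 lines: puvg ztoco xoht uqhw wxh cxhuv tvxh pfo erua hcnth xdit uzl czb czx
Hunk 2: at line 8 remove [hcnth,xdit,uzl] add [amyz] -> 12 lines: puvg ztoco xoht uqhw wxh cxhuv tvxh pfo erua amyz czb czx
Hunk 3: at line 6 remove [tvxh,pfo,erua] add [umfo] -> 10 lines: puvg ztoco xoht uqhw wxh cxhuv umfo amyz czb czx
Hunk 4: at line 2 remove [xoht,uqhw,wxh] add [cpbhg,xtcsp,wof] -> 10 lines: puvg ztoco cpbhg xtcsp wof cxhuv umfo amyz czb czx
Hunk 5: at line 5 remove [umfo,amyz] add [ffyld,cyt] -> 10 lines: puvg ztoco cpbhg xtcsp wof cxhuv ffyld cyt czb czx
Hunk 6: at line 1 remove [ztoco,cpbhg] add [kizpy,uvyk,txgcr] -> 11 lines: puvg kizpy uvyk txgcr xtcsp wof cxhuv ffyld cyt czb czx
Final line 9: cyt

Answer: cyt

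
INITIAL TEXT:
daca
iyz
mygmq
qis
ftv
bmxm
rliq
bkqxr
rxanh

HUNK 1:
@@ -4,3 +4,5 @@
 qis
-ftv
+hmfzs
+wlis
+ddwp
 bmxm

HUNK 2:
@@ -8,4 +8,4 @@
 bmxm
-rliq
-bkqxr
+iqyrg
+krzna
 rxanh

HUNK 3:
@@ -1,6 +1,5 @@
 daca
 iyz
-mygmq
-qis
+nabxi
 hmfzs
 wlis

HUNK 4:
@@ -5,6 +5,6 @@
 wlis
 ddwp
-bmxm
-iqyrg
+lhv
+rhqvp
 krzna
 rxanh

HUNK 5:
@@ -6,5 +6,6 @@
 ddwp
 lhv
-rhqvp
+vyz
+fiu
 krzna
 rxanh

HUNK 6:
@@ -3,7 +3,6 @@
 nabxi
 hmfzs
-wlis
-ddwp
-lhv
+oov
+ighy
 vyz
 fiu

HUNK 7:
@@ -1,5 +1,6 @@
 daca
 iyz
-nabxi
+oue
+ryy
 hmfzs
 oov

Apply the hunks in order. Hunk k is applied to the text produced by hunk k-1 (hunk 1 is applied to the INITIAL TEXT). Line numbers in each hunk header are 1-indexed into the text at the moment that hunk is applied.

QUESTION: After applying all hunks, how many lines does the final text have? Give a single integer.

Answer: 11

Derivation:
Hunk 1: at line 4 remove [ftv] add [hmfzs,wlis,ddwp] -> 11 lines: daca iyz mygmq qis hmfzs wlis ddwp bmxm rliq bkqxr rxanh
Hunk 2: at line 8 remove [rliq,bkqxr] add [iqyrg,krzna] -> 11 lines: daca iyz mygmq qis hmfzs wlis ddwp bmxm iqyrg krzna rxanh
Hunk 3: at line 1 remove [mygmq,qis] add [nabxi] -> 10 lines: daca iyz nabxi hmfzs wlis ddwp bmxm iqyrg krzna rxanh
Hunk 4: at line 5 remove [bmxm,iqyrg] add [lhv,rhqvp] -> 10 lines: daca iyz nabxi hmfzs wlis ddwp lhv rhqvp krzna rxanh
Hunk 5: at line 6 remove [rhqvp] add [vyz,fiu] -> 11 lines: daca iyz nabxi hmfzs wlis ddwp lhv vyz fiu krzna rxanh
Hunk 6: at line 3 remove [wlis,ddwp,lhv] add [oov,ighy] -> 10 lines: daca iyz nabxi hmfzs oov ighy vyz fiu krzna rxanh
Hunk 7: at line 1 remove [nabxi] add [oue,ryy] -> 11 lines: daca iyz oue ryy hmfzs oov ighy vyz fiu krzna rxanh
Final line count: 11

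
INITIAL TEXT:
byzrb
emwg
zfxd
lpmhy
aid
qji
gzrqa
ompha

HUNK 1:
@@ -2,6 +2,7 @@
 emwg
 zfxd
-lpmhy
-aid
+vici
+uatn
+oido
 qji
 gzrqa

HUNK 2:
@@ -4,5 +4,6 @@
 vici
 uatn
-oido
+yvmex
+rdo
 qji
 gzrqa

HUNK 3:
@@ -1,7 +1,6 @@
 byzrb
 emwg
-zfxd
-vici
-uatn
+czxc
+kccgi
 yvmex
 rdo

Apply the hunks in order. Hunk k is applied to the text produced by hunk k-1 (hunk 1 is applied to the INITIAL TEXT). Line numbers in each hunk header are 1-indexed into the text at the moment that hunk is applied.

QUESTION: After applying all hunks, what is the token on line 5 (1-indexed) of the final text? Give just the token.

Answer: yvmex

Derivation:
Hunk 1: at line 2 remove [lpmhy,aid] add [vici,uatn,oido] -> 9 lines: byzrb emwg zfxd vici uatn oido qji gzrqa ompha
Hunk 2: at line 4 remove [oido] add [yvmex,rdo] -> 10 lines: byzrb emwg zfxd vici uatn yvmex rdo qji gzrqa ompha
Hunk 3: at line 1 remove [zfxd,vici,uatn] add [czxc,kccgi] -> 9 lines: byzrb emwg czxc kccgi yvmex rdo qji gzrqa ompha
Final line 5: yvmex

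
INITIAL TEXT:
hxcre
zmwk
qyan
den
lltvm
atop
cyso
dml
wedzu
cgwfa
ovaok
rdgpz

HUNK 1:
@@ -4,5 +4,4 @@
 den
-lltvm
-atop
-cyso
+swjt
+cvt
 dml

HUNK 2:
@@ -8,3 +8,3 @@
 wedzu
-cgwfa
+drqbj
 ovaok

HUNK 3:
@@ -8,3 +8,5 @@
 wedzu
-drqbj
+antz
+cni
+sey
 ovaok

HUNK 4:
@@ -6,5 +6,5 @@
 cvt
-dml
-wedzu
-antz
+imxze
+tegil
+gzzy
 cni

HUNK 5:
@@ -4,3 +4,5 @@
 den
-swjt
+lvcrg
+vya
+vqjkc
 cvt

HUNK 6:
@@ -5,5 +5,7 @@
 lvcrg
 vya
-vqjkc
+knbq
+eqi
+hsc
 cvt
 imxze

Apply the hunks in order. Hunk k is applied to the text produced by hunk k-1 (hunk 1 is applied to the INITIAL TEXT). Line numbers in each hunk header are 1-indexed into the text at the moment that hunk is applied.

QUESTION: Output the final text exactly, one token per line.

Hunk 1: at line 4 remove [lltvm,atop,cyso] add [swjt,cvt] -> 11 lines: hxcre zmwk qyan den swjt cvt dml wedzu cgwfa ovaok rdgpz
Hunk 2: at line 8 remove [cgwfa] add [drqbj] -> 11 lines: hxcre zmwk qyan den swjt cvt dml wedzu drqbj ovaok rdgpz
Hunk 3: at line 8 remove [drqbj] add [antz,cni,sey] -> 13 lines: hxcre zmwk qyan den swjt cvt dml wedzu antz cni sey ovaok rdgpz
Hunk 4: at line 6 remove [dml,wedzu,antz] add [imxze,tegil,gzzy] -> 13 lines: hxcre zmwk qyan den swjt cvt imxze tegil gzzy cni sey ovaok rdgpz
Hunk 5: at line 4 remove [swjt] add [lvcrg,vya,vqjkc] -> 15 lines: hxcre zmwk qyan den lvcrg vya vqjkc cvt imxze tegil gzzy cni sey ovaok rdgpz
Hunk 6: at line 5 remove [vqjkc] add [knbq,eqi,hsc] -> 17 lines: hxcre zmwk qyan den lvcrg vya knbq eqi hsc cvt imxze tegil gzzy cni sey ovaok rdgpz

Answer: hxcre
zmwk
qyan
den
lvcrg
vya
knbq
eqi
hsc
cvt
imxze
tegil
gzzy
cni
sey
ovaok
rdgpz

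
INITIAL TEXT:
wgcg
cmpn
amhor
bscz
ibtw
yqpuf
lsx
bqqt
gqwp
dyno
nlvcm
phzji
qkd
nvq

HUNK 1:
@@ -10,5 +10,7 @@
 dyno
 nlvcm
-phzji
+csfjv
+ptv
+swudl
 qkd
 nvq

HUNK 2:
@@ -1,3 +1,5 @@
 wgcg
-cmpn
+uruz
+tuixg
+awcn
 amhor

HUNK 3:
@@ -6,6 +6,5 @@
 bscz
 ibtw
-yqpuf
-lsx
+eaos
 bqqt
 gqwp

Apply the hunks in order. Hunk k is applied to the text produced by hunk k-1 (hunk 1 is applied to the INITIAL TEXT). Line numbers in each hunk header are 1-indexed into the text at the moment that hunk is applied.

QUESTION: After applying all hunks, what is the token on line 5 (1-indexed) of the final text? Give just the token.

Hunk 1: at line 10 remove [phzji] add [csfjv,ptv,swudl] -> 16 lines: wgcg cmpn amhor bscz ibtw yqpuf lsx bqqt gqwp dyno nlvcm csfjv ptv swudl qkd nvq
Hunk 2: at line 1 remove [cmpn] add [uruz,tuixg,awcn] -> 18 lines: wgcg uruz tuixg awcn amhor bscz ibtw yqpuf lsx bqqt gqwp dyno nlvcm csfjv ptv swudl qkd nvq
Hunk 3: at line 6 remove [yqpuf,lsx] add [eaos] -> 17 lines: wgcg uruz tuixg awcn amhor bscz ibtw eaos bqqt gqwp dyno nlvcm csfjv ptv swudl qkd nvq
Final line 5: amhor

Answer: amhor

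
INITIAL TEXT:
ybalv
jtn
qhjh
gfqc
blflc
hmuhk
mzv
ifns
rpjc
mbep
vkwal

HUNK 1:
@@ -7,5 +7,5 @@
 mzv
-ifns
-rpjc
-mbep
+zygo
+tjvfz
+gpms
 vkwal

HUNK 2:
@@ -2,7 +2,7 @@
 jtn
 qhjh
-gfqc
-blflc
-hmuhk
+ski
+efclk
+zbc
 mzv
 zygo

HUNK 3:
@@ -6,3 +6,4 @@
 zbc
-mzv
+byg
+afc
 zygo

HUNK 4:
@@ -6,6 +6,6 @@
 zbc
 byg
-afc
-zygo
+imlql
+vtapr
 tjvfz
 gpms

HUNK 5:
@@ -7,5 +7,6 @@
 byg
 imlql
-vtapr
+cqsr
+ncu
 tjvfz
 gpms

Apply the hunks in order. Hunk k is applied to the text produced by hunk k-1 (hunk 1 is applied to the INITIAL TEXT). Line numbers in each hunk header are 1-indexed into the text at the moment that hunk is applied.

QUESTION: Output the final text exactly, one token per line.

Hunk 1: at line 7 remove [ifns,rpjc,mbep] add [zygo,tjvfz,gpms] -> 11 lines: ybalv jtn qhjh gfqc blflc hmuhk mzv zygo tjvfz gpms vkwal
Hunk 2: at line 2 remove [gfqc,blflc,hmuhk] add [ski,efclk,zbc] -> 11 lines: ybalv jtn qhjh ski efclk zbc mzv zygo tjvfz gpms vkwal
Hunk 3: at line 6 remove [mzv] add [byg,afc] -> 12 lines: ybalv jtn qhjh ski efclk zbc byg afc zygo tjvfz gpms vkwal
Hunk 4: at line 6 remove [afc,zygo] add [imlql,vtapr] -> 12 lines: ybalv jtn qhjh ski efclk zbc byg imlql vtapr tjvfz gpms vkwal
Hunk 5: at line 7 remove [vtapr] add [cqsr,ncu] -> 13 lines: ybalv jtn qhjh ski efclk zbc byg imlql cqsr ncu tjvfz gpms vkwal

Answer: ybalv
jtn
qhjh
ski
efclk
zbc
byg
imlql
cqsr
ncu
tjvfz
gpms
vkwal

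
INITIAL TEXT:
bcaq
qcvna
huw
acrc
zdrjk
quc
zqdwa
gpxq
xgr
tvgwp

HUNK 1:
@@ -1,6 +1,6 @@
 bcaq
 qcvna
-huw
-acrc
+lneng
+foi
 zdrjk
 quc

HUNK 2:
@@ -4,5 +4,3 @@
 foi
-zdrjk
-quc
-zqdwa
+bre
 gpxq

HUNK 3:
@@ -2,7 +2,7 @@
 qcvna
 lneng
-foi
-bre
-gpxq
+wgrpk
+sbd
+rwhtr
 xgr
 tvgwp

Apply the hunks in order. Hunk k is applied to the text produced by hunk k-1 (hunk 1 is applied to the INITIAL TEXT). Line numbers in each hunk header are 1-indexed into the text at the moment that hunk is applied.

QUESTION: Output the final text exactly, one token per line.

Answer: bcaq
qcvna
lneng
wgrpk
sbd
rwhtr
xgr
tvgwp

Derivation:
Hunk 1: at line 1 remove [huw,acrc] add [lneng,foi] -> 10 lines: bcaq qcvna lneng foi zdrjk quc zqdwa gpxq xgr tvgwp
Hunk 2: at line 4 remove [zdrjk,quc,zqdwa] add [bre] -> 8 lines: bcaq qcvna lneng foi bre gpxq xgr tvgwp
Hunk 3: at line 2 remove [foi,bre,gpxq] add [wgrpk,sbd,rwhtr] -> 8 lines: bcaq qcvna lneng wgrpk sbd rwhtr xgr tvgwp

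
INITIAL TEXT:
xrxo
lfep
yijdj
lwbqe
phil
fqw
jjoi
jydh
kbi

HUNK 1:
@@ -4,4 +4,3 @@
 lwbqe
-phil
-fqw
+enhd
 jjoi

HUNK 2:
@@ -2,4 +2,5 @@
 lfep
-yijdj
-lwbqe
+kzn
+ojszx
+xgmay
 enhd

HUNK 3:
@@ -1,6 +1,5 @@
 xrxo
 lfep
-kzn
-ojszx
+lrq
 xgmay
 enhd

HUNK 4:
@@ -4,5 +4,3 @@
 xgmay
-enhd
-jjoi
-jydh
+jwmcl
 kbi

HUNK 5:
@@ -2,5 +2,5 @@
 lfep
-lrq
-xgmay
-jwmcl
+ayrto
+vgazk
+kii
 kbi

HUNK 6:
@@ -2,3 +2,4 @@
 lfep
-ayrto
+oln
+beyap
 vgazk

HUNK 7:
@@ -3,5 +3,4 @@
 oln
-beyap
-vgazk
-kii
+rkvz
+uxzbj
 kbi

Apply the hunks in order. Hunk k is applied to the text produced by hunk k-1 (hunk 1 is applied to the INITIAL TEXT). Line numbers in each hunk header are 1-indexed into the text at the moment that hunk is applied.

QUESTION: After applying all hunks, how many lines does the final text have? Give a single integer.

Hunk 1: at line 4 remove [phil,fqw] add [enhd] -> 8 lines: xrxo lfep yijdj lwbqe enhd jjoi jydh kbi
Hunk 2: at line 2 remove [yijdj,lwbqe] add [kzn,ojszx,xgmay] -> 9 lines: xrxo lfep kzn ojszx xgmay enhd jjoi jydh kbi
Hunk 3: at line 1 remove [kzn,ojszx] add [lrq] -> 8 lines: xrxo lfep lrq xgmay enhd jjoi jydh kbi
Hunk 4: at line 4 remove [enhd,jjoi,jydh] add [jwmcl] -> 6 lines: xrxo lfep lrq xgmay jwmcl kbi
Hunk 5: at line 2 remove [lrq,xgmay,jwmcl] add [ayrto,vgazk,kii] -> 6 lines: xrxo lfep ayrto vgazk kii kbi
Hunk 6: at line 2 remove [ayrto] add [oln,beyap] -> 7 lines: xrxo lfep oln beyap vgazk kii kbi
Hunk 7: at line 3 remove [beyap,vgazk,kii] add [rkvz,uxzbj] -> 6 lines: xrxo lfep oln rkvz uxzbj kbi
Final line count: 6

Answer: 6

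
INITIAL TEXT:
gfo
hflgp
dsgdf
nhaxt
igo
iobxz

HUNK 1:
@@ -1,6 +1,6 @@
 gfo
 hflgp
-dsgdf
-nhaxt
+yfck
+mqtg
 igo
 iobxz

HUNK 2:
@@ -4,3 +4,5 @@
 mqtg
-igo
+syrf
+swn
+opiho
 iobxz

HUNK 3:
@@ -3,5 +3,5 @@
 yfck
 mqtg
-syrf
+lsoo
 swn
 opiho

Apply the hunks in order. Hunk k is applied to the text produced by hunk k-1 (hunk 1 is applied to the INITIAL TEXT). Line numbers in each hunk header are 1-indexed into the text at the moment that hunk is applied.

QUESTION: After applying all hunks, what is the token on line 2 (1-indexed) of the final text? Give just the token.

Hunk 1: at line 1 remove [dsgdf,nhaxt] add [yfck,mqtg] -> 6 lines: gfo hflgp yfck mqtg igo iobxz
Hunk 2: at line 4 remove [igo] add [syrf,swn,opiho] -> 8 lines: gfo hflgp yfck mqtg syrf swn opiho iobxz
Hunk 3: at line 3 remove [syrf] add [lsoo] -> 8 lines: gfo hflgp yfck mqtg lsoo swn opiho iobxz
Final line 2: hflgp

Answer: hflgp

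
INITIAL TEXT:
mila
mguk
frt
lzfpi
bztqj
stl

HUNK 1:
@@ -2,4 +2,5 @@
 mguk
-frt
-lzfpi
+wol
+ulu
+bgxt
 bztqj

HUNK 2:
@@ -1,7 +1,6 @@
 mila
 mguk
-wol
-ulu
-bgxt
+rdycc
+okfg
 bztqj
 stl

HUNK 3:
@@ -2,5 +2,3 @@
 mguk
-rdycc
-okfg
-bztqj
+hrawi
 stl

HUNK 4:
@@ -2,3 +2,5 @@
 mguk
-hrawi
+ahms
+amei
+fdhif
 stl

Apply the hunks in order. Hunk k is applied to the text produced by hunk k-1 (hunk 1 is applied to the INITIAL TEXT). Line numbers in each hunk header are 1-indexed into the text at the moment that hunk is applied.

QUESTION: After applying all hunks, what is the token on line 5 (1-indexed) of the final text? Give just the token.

Answer: fdhif

Derivation:
Hunk 1: at line 2 remove [frt,lzfpi] add [wol,ulu,bgxt] -> 7 lines: mila mguk wol ulu bgxt bztqj stl
Hunk 2: at line 1 remove [wol,ulu,bgxt] add [rdycc,okfg] -> 6 lines: mila mguk rdycc okfg bztqj stl
Hunk 3: at line 2 remove [rdycc,okfg,bztqj] add [hrawi] -> 4 lines: mila mguk hrawi stl
Hunk 4: at line 2 remove [hrawi] add [ahms,amei,fdhif] -> 6 lines: mila mguk ahms amei fdhif stl
Final line 5: fdhif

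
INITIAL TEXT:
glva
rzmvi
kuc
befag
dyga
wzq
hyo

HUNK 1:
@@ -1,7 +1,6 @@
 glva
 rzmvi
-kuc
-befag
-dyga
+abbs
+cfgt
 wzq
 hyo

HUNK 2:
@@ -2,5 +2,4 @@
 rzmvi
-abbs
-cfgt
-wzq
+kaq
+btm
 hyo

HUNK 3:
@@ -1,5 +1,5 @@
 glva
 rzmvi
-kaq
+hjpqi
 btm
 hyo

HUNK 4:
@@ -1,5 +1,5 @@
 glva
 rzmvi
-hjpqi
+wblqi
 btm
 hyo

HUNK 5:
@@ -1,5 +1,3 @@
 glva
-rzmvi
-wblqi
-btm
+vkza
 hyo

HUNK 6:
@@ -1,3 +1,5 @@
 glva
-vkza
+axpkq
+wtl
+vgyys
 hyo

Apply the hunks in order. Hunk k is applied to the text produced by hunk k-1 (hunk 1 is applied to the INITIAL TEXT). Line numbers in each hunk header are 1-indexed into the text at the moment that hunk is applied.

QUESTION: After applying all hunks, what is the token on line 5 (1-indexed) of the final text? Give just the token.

Answer: hyo

Derivation:
Hunk 1: at line 1 remove [kuc,befag,dyga] add [abbs,cfgt] -> 6 lines: glva rzmvi abbs cfgt wzq hyo
Hunk 2: at line 2 remove [abbs,cfgt,wzq] add [kaq,btm] -> 5 lines: glva rzmvi kaq btm hyo
Hunk 3: at line 1 remove [kaq] add [hjpqi] -> 5 lines: glva rzmvi hjpqi btm hyo
Hunk 4: at line 1 remove [hjpqi] add [wblqi] -> 5 lines: glva rzmvi wblqi btm hyo
Hunk 5: at line 1 remove [rzmvi,wblqi,btm] add [vkza] -> 3 lines: glva vkza hyo
Hunk 6: at line 1 remove [vkza] add [axpkq,wtl,vgyys] -> 5 lines: glva axpkq wtl vgyys hyo
Final line 5: hyo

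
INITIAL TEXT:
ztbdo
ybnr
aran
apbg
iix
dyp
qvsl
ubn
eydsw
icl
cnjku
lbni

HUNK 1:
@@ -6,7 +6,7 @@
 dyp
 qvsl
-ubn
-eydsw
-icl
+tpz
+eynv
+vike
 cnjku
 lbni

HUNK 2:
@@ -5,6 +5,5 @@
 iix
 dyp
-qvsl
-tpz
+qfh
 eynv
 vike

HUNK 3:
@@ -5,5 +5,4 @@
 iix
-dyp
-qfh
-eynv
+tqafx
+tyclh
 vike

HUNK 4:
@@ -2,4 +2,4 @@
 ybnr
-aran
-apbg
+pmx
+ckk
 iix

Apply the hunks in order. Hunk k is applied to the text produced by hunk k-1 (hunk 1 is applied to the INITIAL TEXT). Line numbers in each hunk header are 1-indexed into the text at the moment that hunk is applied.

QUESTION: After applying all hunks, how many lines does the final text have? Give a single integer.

Answer: 10

Derivation:
Hunk 1: at line 6 remove [ubn,eydsw,icl] add [tpz,eynv,vike] -> 12 lines: ztbdo ybnr aran apbg iix dyp qvsl tpz eynv vike cnjku lbni
Hunk 2: at line 5 remove [qvsl,tpz] add [qfh] -> 11 lines: ztbdo ybnr aran apbg iix dyp qfh eynv vike cnjku lbni
Hunk 3: at line 5 remove [dyp,qfh,eynv] add [tqafx,tyclh] -> 10 lines: ztbdo ybnr aran apbg iix tqafx tyclh vike cnjku lbni
Hunk 4: at line 2 remove [aran,apbg] add [pmx,ckk] -> 10 lines: ztbdo ybnr pmx ckk iix tqafx tyclh vike cnjku lbni
Final line count: 10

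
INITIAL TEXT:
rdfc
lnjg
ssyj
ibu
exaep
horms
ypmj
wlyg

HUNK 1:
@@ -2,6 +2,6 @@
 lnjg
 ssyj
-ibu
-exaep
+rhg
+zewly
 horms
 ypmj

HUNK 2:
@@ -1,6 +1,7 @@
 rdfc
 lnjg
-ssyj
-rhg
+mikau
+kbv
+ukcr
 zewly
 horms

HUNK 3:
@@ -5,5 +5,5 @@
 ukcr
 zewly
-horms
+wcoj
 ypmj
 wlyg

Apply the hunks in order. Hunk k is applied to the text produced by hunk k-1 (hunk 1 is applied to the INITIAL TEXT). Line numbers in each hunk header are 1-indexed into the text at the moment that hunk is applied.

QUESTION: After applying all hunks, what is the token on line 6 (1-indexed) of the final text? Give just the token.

Hunk 1: at line 2 remove [ibu,exaep] add [rhg,zewly] -> 8 lines: rdfc lnjg ssyj rhg zewly horms ypmj wlyg
Hunk 2: at line 1 remove [ssyj,rhg] add [mikau,kbv,ukcr] -> 9 lines: rdfc lnjg mikau kbv ukcr zewly horms ypmj wlyg
Hunk 3: at line 5 remove [horms] add [wcoj] -> 9 lines: rdfc lnjg mikau kbv ukcr zewly wcoj ypmj wlyg
Final line 6: zewly

Answer: zewly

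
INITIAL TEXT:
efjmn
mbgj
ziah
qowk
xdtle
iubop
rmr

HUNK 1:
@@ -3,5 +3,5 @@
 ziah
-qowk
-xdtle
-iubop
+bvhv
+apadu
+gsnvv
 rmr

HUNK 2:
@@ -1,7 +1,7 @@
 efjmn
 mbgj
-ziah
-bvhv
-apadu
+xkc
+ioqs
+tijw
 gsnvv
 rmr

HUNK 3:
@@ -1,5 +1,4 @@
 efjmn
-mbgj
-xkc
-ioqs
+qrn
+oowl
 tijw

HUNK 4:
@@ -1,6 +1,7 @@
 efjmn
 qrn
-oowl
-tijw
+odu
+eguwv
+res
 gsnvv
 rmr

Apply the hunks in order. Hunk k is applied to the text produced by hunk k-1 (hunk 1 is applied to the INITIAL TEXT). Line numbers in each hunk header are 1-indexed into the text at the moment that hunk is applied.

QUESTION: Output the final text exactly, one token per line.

Hunk 1: at line 3 remove [qowk,xdtle,iubop] add [bvhv,apadu,gsnvv] -> 7 lines: efjmn mbgj ziah bvhv apadu gsnvv rmr
Hunk 2: at line 1 remove [ziah,bvhv,apadu] add [xkc,ioqs,tijw] -> 7 lines: efjmn mbgj xkc ioqs tijw gsnvv rmr
Hunk 3: at line 1 remove [mbgj,xkc,ioqs] add [qrn,oowl] -> 6 lines: efjmn qrn oowl tijw gsnvv rmr
Hunk 4: at line 1 remove [oowl,tijw] add [odu,eguwv,res] -> 7 lines: efjmn qrn odu eguwv res gsnvv rmr

Answer: efjmn
qrn
odu
eguwv
res
gsnvv
rmr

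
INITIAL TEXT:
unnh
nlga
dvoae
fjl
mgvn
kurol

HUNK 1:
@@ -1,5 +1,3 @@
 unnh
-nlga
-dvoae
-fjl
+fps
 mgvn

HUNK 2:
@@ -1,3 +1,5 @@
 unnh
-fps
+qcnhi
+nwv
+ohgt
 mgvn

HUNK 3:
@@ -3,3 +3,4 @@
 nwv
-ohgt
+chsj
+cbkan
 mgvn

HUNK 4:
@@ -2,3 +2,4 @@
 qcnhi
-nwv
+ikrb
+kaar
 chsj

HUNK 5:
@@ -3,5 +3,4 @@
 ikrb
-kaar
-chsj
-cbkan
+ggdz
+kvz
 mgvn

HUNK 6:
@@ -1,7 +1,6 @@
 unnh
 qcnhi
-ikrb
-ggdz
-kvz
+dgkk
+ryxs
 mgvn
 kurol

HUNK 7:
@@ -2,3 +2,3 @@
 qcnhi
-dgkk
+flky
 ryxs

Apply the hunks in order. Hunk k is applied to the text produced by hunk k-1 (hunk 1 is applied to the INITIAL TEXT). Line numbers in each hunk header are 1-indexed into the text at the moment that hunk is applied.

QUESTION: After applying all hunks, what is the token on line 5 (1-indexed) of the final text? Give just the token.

Hunk 1: at line 1 remove [nlga,dvoae,fjl] add [fps] -> 4 lines: unnh fps mgvn kurol
Hunk 2: at line 1 remove [fps] add [qcnhi,nwv,ohgt] -> 6 lines: unnh qcnhi nwv ohgt mgvn kurol
Hunk 3: at line 3 remove [ohgt] add [chsj,cbkan] -> 7 lines: unnh qcnhi nwv chsj cbkan mgvn kurol
Hunk 4: at line 2 remove [nwv] add [ikrb,kaar] -> 8 lines: unnh qcnhi ikrb kaar chsj cbkan mgvn kurol
Hunk 5: at line 3 remove [kaar,chsj,cbkan] add [ggdz,kvz] -> 7 lines: unnh qcnhi ikrb ggdz kvz mgvn kurol
Hunk 6: at line 1 remove [ikrb,ggdz,kvz] add [dgkk,ryxs] -> 6 lines: unnh qcnhi dgkk ryxs mgvn kurol
Hunk 7: at line 2 remove [dgkk] add [flky] -> 6 lines: unnh qcnhi flky ryxs mgvn kurol
Final line 5: mgvn

Answer: mgvn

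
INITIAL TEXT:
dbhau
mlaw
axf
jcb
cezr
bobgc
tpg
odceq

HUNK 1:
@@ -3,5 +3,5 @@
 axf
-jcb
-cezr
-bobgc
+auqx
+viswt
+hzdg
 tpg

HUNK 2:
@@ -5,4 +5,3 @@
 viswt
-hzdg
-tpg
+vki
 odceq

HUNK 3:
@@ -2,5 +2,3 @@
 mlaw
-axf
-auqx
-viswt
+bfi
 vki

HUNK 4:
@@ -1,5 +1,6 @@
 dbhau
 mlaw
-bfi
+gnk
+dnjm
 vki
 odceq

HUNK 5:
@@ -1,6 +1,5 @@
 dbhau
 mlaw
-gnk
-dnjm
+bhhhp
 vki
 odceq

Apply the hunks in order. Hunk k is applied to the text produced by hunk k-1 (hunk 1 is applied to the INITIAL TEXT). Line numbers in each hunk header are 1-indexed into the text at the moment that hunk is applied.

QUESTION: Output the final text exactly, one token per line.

Answer: dbhau
mlaw
bhhhp
vki
odceq

Derivation:
Hunk 1: at line 3 remove [jcb,cezr,bobgc] add [auqx,viswt,hzdg] -> 8 lines: dbhau mlaw axf auqx viswt hzdg tpg odceq
Hunk 2: at line 5 remove [hzdg,tpg] add [vki] -> 7 lines: dbhau mlaw axf auqx viswt vki odceq
Hunk 3: at line 2 remove [axf,auqx,viswt] add [bfi] -> 5 lines: dbhau mlaw bfi vki odceq
Hunk 4: at line 1 remove [bfi] add [gnk,dnjm] -> 6 lines: dbhau mlaw gnk dnjm vki odceq
Hunk 5: at line 1 remove [gnk,dnjm] add [bhhhp] -> 5 lines: dbhau mlaw bhhhp vki odceq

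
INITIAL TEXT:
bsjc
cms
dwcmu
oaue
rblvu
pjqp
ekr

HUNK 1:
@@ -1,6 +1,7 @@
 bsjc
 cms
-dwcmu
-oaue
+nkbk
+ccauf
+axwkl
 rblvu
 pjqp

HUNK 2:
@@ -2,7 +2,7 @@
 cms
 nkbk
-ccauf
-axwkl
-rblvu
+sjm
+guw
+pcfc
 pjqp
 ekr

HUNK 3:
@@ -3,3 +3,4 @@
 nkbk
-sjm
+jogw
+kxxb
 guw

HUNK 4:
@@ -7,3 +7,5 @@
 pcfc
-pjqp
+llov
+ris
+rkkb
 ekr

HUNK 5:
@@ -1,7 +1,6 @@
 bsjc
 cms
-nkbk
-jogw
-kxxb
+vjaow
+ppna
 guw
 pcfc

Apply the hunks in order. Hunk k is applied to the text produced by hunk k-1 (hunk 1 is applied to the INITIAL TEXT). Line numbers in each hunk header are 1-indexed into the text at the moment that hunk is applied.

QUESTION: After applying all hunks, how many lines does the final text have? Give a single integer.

Answer: 10

Derivation:
Hunk 1: at line 1 remove [dwcmu,oaue] add [nkbk,ccauf,axwkl] -> 8 lines: bsjc cms nkbk ccauf axwkl rblvu pjqp ekr
Hunk 2: at line 2 remove [ccauf,axwkl,rblvu] add [sjm,guw,pcfc] -> 8 lines: bsjc cms nkbk sjm guw pcfc pjqp ekr
Hunk 3: at line 3 remove [sjm] add [jogw,kxxb] -> 9 lines: bsjc cms nkbk jogw kxxb guw pcfc pjqp ekr
Hunk 4: at line 7 remove [pjqp] add [llov,ris,rkkb] -> 11 lines: bsjc cms nkbk jogw kxxb guw pcfc llov ris rkkb ekr
Hunk 5: at line 1 remove [nkbk,jogw,kxxb] add [vjaow,ppna] -> 10 lines: bsjc cms vjaow ppna guw pcfc llov ris rkkb ekr
Final line count: 10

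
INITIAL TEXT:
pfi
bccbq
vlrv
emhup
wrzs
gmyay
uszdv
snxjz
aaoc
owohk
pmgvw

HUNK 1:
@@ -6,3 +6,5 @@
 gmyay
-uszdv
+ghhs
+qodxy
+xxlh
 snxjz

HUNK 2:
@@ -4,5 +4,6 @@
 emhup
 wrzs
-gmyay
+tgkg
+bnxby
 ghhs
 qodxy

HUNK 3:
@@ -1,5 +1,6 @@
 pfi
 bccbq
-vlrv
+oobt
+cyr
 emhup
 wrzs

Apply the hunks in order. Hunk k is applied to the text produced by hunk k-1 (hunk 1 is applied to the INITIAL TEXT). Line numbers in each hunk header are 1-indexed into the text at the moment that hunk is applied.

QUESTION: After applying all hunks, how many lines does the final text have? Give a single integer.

Answer: 15

Derivation:
Hunk 1: at line 6 remove [uszdv] add [ghhs,qodxy,xxlh] -> 13 lines: pfi bccbq vlrv emhup wrzs gmyay ghhs qodxy xxlh snxjz aaoc owohk pmgvw
Hunk 2: at line 4 remove [gmyay] add [tgkg,bnxby] -> 14 lines: pfi bccbq vlrv emhup wrzs tgkg bnxby ghhs qodxy xxlh snxjz aaoc owohk pmgvw
Hunk 3: at line 1 remove [vlrv] add [oobt,cyr] -> 15 lines: pfi bccbq oobt cyr emhup wrzs tgkg bnxby ghhs qodxy xxlh snxjz aaoc owohk pmgvw
Final line count: 15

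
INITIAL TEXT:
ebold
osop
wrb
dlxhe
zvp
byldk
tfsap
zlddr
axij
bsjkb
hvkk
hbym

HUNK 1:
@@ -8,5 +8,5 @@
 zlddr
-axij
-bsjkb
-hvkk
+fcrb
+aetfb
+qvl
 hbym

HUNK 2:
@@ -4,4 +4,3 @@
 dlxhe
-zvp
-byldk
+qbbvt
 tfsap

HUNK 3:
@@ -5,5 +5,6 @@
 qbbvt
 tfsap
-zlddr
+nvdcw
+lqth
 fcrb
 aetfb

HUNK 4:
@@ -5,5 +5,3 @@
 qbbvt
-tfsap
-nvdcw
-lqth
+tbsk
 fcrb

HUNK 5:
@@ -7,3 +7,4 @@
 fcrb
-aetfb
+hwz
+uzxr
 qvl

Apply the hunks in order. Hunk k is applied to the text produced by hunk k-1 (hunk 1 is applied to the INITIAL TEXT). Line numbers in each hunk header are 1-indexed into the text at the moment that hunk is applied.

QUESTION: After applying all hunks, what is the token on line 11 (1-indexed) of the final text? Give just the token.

Answer: hbym

Derivation:
Hunk 1: at line 8 remove [axij,bsjkb,hvkk] add [fcrb,aetfb,qvl] -> 12 lines: ebold osop wrb dlxhe zvp byldk tfsap zlddr fcrb aetfb qvl hbym
Hunk 2: at line 4 remove [zvp,byldk] add [qbbvt] -> 11 lines: ebold osop wrb dlxhe qbbvt tfsap zlddr fcrb aetfb qvl hbym
Hunk 3: at line 5 remove [zlddr] add [nvdcw,lqth] -> 12 lines: ebold osop wrb dlxhe qbbvt tfsap nvdcw lqth fcrb aetfb qvl hbym
Hunk 4: at line 5 remove [tfsap,nvdcw,lqth] add [tbsk] -> 10 lines: ebold osop wrb dlxhe qbbvt tbsk fcrb aetfb qvl hbym
Hunk 5: at line 7 remove [aetfb] add [hwz,uzxr] -> 11 lines: ebold osop wrb dlxhe qbbvt tbsk fcrb hwz uzxr qvl hbym
Final line 11: hbym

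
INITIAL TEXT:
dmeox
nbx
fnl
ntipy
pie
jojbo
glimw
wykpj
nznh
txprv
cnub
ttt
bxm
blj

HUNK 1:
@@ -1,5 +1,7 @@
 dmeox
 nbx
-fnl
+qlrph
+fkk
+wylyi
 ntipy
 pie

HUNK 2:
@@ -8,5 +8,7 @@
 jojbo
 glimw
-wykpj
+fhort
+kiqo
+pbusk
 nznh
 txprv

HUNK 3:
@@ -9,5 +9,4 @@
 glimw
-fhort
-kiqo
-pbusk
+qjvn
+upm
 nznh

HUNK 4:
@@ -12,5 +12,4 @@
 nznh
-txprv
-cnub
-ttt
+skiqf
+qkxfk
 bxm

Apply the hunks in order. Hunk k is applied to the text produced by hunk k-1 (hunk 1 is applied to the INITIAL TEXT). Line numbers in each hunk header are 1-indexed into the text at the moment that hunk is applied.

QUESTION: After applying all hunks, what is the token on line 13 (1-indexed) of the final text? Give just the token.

Hunk 1: at line 1 remove [fnl] add [qlrph,fkk,wylyi] -> 16 lines: dmeox nbx qlrph fkk wylyi ntipy pie jojbo glimw wykpj nznh txprv cnub ttt bxm blj
Hunk 2: at line 8 remove [wykpj] add [fhort,kiqo,pbusk] -> 18 lines: dmeox nbx qlrph fkk wylyi ntipy pie jojbo glimw fhort kiqo pbusk nznh txprv cnub ttt bxm blj
Hunk 3: at line 9 remove [fhort,kiqo,pbusk] add [qjvn,upm] -> 17 lines: dmeox nbx qlrph fkk wylyi ntipy pie jojbo glimw qjvn upm nznh txprv cnub ttt bxm blj
Hunk 4: at line 12 remove [txprv,cnub,ttt] add [skiqf,qkxfk] -> 16 lines: dmeox nbx qlrph fkk wylyi ntipy pie jojbo glimw qjvn upm nznh skiqf qkxfk bxm blj
Final line 13: skiqf

Answer: skiqf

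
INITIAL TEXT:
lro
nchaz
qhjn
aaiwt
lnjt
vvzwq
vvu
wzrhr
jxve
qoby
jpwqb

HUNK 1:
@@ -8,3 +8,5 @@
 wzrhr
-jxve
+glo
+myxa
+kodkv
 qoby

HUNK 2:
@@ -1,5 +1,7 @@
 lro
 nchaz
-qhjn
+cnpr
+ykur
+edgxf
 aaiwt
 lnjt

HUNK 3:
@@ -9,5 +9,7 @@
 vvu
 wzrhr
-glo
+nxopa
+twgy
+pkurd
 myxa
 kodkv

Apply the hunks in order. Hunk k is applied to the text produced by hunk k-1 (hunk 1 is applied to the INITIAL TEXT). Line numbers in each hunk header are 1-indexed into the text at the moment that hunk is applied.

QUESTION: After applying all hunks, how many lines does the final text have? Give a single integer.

Answer: 17

Derivation:
Hunk 1: at line 8 remove [jxve] add [glo,myxa,kodkv] -> 13 lines: lro nchaz qhjn aaiwt lnjt vvzwq vvu wzrhr glo myxa kodkv qoby jpwqb
Hunk 2: at line 1 remove [qhjn] add [cnpr,ykur,edgxf] -> 15 lines: lro nchaz cnpr ykur edgxf aaiwt lnjt vvzwq vvu wzrhr glo myxa kodkv qoby jpwqb
Hunk 3: at line 9 remove [glo] add [nxopa,twgy,pkurd] -> 17 lines: lro nchaz cnpr ykur edgxf aaiwt lnjt vvzwq vvu wzrhr nxopa twgy pkurd myxa kodkv qoby jpwqb
Final line count: 17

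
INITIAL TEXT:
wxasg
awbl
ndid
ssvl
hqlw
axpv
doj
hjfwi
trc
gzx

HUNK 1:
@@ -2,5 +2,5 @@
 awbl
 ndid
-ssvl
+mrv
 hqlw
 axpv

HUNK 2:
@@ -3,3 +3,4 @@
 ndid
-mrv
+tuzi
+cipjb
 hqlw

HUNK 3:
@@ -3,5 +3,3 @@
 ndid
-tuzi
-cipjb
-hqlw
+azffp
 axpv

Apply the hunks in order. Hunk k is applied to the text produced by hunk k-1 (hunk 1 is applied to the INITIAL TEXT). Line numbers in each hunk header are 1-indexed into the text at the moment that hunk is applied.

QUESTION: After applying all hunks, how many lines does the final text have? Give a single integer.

Answer: 9

Derivation:
Hunk 1: at line 2 remove [ssvl] add [mrv] -> 10 lines: wxasg awbl ndid mrv hqlw axpv doj hjfwi trc gzx
Hunk 2: at line 3 remove [mrv] add [tuzi,cipjb] -> 11 lines: wxasg awbl ndid tuzi cipjb hqlw axpv doj hjfwi trc gzx
Hunk 3: at line 3 remove [tuzi,cipjb,hqlw] add [azffp] -> 9 lines: wxasg awbl ndid azffp axpv doj hjfwi trc gzx
Final line count: 9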